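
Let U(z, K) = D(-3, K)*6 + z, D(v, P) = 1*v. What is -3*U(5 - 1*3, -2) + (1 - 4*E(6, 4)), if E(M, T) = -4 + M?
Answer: 41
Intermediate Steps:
D(v, P) = v
U(z, K) = -18 + z (U(z, K) = -3*6 + z = -18 + z)
-3*U(5 - 1*3, -2) + (1 - 4*E(6, 4)) = -3*(-18 + (5 - 1*3)) + (1 - 4*(-4 + 6)) = -3*(-18 + (5 - 3)) + (1 - 4*2) = -3*(-18 + 2) + (1 - 8) = -3*(-16) - 7 = 48 - 7 = 41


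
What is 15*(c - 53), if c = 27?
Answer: -390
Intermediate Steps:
15*(c - 53) = 15*(27 - 53) = 15*(-26) = -390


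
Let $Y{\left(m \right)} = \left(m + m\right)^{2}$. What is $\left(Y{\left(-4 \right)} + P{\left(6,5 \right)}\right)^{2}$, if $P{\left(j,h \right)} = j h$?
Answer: $8836$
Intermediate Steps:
$P{\left(j,h \right)} = h j$
$Y{\left(m \right)} = 4 m^{2}$ ($Y{\left(m \right)} = \left(2 m\right)^{2} = 4 m^{2}$)
$\left(Y{\left(-4 \right)} + P{\left(6,5 \right)}\right)^{2} = \left(4 \left(-4\right)^{2} + 5 \cdot 6\right)^{2} = \left(4 \cdot 16 + 30\right)^{2} = \left(64 + 30\right)^{2} = 94^{2} = 8836$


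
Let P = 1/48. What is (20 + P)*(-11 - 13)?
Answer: -961/2 ≈ -480.50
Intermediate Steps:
P = 1/48 (P = 1*(1/48) = 1/48 ≈ 0.020833)
(20 + P)*(-11 - 13) = (20 + 1/48)*(-11 - 13) = (961/48)*(-24) = -961/2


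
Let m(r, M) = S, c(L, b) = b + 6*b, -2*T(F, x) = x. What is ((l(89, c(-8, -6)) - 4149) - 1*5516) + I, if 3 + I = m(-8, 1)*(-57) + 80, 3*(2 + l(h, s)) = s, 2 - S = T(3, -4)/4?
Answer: -19379/2 ≈ -9689.5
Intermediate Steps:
T(F, x) = -x/2
S = 3/2 (S = 2 - (-1/2*(-4))/4 = 2 - 2/4 = 2 - 1*1/2 = 2 - 1/2 = 3/2 ≈ 1.5000)
c(L, b) = 7*b
m(r, M) = 3/2
l(h, s) = -2 + s/3
I = -17/2 (I = -3 + ((3/2)*(-57) + 80) = -3 + (-171/2 + 80) = -3 - 11/2 = -17/2 ≈ -8.5000)
((l(89, c(-8, -6)) - 4149) - 1*5516) + I = (((-2 + (7*(-6))/3) - 4149) - 1*5516) - 17/2 = (((-2 + (1/3)*(-42)) - 4149) - 5516) - 17/2 = (((-2 - 14) - 4149) - 5516) - 17/2 = ((-16 - 4149) - 5516) - 17/2 = (-4165 - 5516) - 17/2 = -9681 - 17/2 = -19379/2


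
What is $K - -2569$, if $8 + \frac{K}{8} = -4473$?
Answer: $-33279$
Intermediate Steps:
$K = -35848$ ($K = -64 + 8 \left(-4473\right) = -64 - 35784 = -35848$)
$K - -2569 = -35848 - -2569 = -35848 + 2569 = -33279$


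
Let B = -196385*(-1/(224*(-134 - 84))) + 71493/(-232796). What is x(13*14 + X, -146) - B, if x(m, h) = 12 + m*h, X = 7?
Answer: -11196430393631/405996224 ≈ -27578.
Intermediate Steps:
x(m, h) = 12 + h*m
B = -1757456737/405996224 (B = -196385/((-224*(-218))) + 71493*(-1/232796) = -196385/48832 - 71493/232796 = -196385*1/48832 - 71493/232796 = -28055/6976 - 71493/232796 = -1757456737/405996224 ≈ -4.3288)
x(13*14 + X, -146) - B = (12 - 146*(13*14 + 7)) - 1*(-1757456737/405996224) = (12 - 146*(182 + 7)) + 1757456737/405996224 = (12 - 146*189) + 1757456737/405996224 = (12 - 27594) + 1757456737/405996224 = -27582 + 1757456737/405996224 = -11196430393631/405996224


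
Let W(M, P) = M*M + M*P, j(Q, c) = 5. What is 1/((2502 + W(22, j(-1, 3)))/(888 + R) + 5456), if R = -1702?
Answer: 407/2219044 ≈ 0.00018341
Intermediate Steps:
W(M, P) = M² + M*P
1/((2502 + W(22, j(-1, 3)))/(888 + R) + 5456) = 1/((2502 + 22*(22 + 5))/(888 - 1702) + 5456) = 1/((2502 + 22*27)/(-814) + 5456) = 1/((2502 + 594)*(-1/814) + 5456) = 1/(3096*(-1/814) + 5456) = 1/(-1548/407 + 5456) = 1/(2219044/407) = 407/2219044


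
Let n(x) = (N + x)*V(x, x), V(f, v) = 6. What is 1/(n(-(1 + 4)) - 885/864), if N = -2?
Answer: -288/12391 ≈ -0.023243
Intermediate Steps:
n(x) = -12 + 6*x (n(x) = (-2 + x)*6 = -12 + 6*x)
1/(n(-(1 + 4)) - 885/864) = 1/((-12 + 6*(-(1 + 4))) - 885/864) = 1/((-12 + 6*(-1*5)) - 885*1/864) = 1/((-12 + 6*(-5)) - 295/288) = 1/((-12 - 30) - 295/288) = 1/(-42 - 295/288) = 1/(-12391/288) = -288/12391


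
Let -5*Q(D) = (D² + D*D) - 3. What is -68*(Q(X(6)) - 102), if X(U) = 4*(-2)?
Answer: 8636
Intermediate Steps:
X(U) = -8
Q(D) = ⅗ - 2*D²/5 (Q(D) = -((D² + D*D) - 3)/5 = -((D² + D²) - 3)/5 = -(2*D² - 3)/5 = -(-3 + 2*D²)/5 = ⅗ - 2*D²/5)
-68*(Q(X(6)) - 102) = -68*((⅗ - ⅖*(-8)²) - 102) = -68*((⅗ - ⅖*64) - 102) = -68*((⅗ - 128/5) - 102) = -68*(-25 - 102) = -68*(-127) = 8636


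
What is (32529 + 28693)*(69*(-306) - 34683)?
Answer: -3416003934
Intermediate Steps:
(32529 + 28693)*(69*(-306) - 34683) = 61222*(-21114 - 34683) = 61222*(-55797) = -3416003934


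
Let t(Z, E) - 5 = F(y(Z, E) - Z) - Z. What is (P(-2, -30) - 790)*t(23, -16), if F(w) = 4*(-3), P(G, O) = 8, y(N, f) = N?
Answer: 23460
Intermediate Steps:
F(w) = -12
t(Z, E) = -7 - Z (t(Z, E) = 5 + (-12 - Z) = -7 - Z)
(P(-2, -30) - 790)*t(23, -16) = (8 - 790)*(-7 - 1*23) = -782*(-7 - 23) = -782*(-30) = 23460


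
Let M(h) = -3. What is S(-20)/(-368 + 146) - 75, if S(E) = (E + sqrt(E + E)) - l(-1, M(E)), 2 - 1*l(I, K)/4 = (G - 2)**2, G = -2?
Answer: -2781/37 - I*sqrt(10)/111 ≈ -75.162 - 0.028489*I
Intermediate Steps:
l(I, K) = -56 (l(I, K) = 8 - 4*(-2 - 2)**2 = 8 - 4*(-4)**2 = 8 - 4*16 = 8 - 64 = -56)
S(E) = 56 + E + sqrt(2)*sqrt(E) (S(E) = (E + sqrt(E + E)) - 1*(-56) = (E + sqrt(2*E)) + 56 = (E + sqrt(2)*sqrt(E)) + 56 = 56 + E + sqrt(2)*sqrt(E))
S(-20)/(-368 + 146) - 75 = (56 - 20 + sqrt(2)*sqrt(-20))/(-368 + 146) - 75 = (56 - 20 + sqrt(2)*(2*I*sqrt(5)))/(-222) - 75 = (56 - 20 + 2*I*sqrt(10))*(-1/222) - 75 = (36 + 2*I*sqrt(10))*(-1/222) - 75 = (-6/37 - I*sqrt(10)/111) - 75 = -2781/37 - I*sqrt(10)/111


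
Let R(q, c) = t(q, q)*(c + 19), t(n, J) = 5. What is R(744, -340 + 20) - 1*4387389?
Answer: -4388894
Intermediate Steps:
R(q, c) = 95 + 5*c (R(q, c) = 5*(c + 19) = 5*(19 + c) = 95 + 5*c)
R(744, -340 + 20) - 1*4387389 = (95 + 5*(-340 + 20)) - 1*4387389 = (95 + 5*(-320)) - 4387389 = (95 - 1600) - 4387389 = -1505 - 4387389 = -4388894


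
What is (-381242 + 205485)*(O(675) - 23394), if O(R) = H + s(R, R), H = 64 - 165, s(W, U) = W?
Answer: 4010774740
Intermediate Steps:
H = -101
O(R) = -101 + R
(-381242 + 205485)*(O(675) - 23394) = (-381242 + 205485)*((-101 + 675) - 23394) = -175757*(574 - 23394) = -175757*(-22820) = 4010774740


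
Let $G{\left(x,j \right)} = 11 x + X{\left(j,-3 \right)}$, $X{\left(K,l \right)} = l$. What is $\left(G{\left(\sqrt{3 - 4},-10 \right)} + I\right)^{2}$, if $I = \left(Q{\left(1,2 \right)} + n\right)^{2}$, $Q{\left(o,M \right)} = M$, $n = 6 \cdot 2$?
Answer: $37128 + 4246 i \approx 37128.0 + 4246.0 i$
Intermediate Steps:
$n = 12$
$G{\left(x,j \right)} = -3 + 11 x$ ($G{\left(x,j \right)} = 11 x - 3 = -3 + 11 x$)
$I = 196$ ($I = \left(2 + 12\right)^{2} = 14^{2} = 196$)
$\left(G{\left(\sqrt{3 - 4},-10 \right)} + I\right)^{2} = \left(\left(-3 + 11 \sqrt{3 - 4}\right) + 196\right)^{2} = \left(\left(-3 + 11 \sqrt{-1}\right) + 196\right)^{2} = \left(\left(-3 + 11 i\right) + 196\right)^{2} = \left(193 + 11 i\right)^{2}$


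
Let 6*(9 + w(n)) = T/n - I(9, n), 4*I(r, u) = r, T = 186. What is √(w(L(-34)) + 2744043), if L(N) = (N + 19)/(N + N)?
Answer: √9879026970/60 ≈ 1656.6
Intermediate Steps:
I(r, u) = r/4
L(N) = (19 + N)/(2*N) (L(N) = (19 + N)/((2*N)) = (19 + N)*(1/(2*N)) = (19 + N)/(2*N))
w(n) = -75/8 + 31/n (w(n) = -9 + (186/n - 9/4)/6 = -9 + (-9/4 + 186/n)/6 = -9 + (-3/8 + 31/n) = -75/8 + 31/n)
√(w(L(-34)) + 2744043) = √((-75/8 + 31/(((½)*(19 - 34)/(-34)))) + 2744043) = √((-75/8 + 31/(((½)*(-1/34)*(-15)))) + 2744043) = √((-75/8 + 31/(15/68)) + 2744043) = √((-75/8 + 31*(68/15)) + 2744043) = √((-75/8 + 2108/15) + 2744043) = √(15739/120 + 2744043) = √(329300899/120) = √9879026970/60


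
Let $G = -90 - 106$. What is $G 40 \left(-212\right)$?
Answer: $1662080$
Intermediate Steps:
$G = -196$
$G 40 \left(-212\right) = \left(-196\right) 40 \left(-212\right) = \left(-7840\right) \left(-212\right) = 1662080$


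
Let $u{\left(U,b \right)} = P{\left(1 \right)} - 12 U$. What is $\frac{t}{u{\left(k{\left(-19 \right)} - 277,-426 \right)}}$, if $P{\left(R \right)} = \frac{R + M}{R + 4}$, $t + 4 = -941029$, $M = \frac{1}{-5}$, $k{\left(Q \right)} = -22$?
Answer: $- \frac{23525825}{89704} \approx -262.26$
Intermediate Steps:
$M = - \frac{1}{5} \approx -0.2$
$t = -941033$ ($t = -4 - 941029 = -941033$)
$P{\left(R \right)} = \frac{- \frac{1}{5} + R}{4 + R}$ ($P{\left(R \right)} = \frac{R - \frac{1}{5}}{R + 4} = \frac{- \frac{1}{5} + R}{4 + R}$)
$u{\left(U,b \right)} = \frac{4}{25} - 12 U$ ($u{\left(U,b \right)} = \frac{- \frac{1}{5} + 1}{4 + 1} - 12 U = \frac{1}{5} \cdot \frac{4}{5} - 12 U = \frac{4}{25} - 12 U$)
$\frac{t}{u{\left(k{\left(-19 \right)} - 277,-426 \right)}} = - \frac{941033}{\frac{4}{25} - 12 \left(-22 - 277\right)} = - \frac{941033}{\frac{4}{25} - -3588} = - \frac{941033}{\frac{4}{25} + 3588} = - \frac{941033}{\frac{89704}{25}} = \left(-941033\right) \frac{25}{89704} = - \frac{23525825}{89704}$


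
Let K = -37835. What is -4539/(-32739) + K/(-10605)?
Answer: 12255392/3306639 ≈ 3.7063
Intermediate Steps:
-4539/(-32739) + K/(-10605) = -4539/(-32739) - 37835/(-10605) = -4539*(-1/32739) - 37835*(-1/10605) = 1513/10913 + 1081/303 = 12255392/3306639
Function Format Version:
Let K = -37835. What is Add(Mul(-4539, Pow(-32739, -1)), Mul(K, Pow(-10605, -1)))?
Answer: Rational(12255392, 3306639) ≈ 3.7063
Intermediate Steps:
Add(Mul(-4539, Pow(-32739, -1)), Mul(K, Pow(-10605, -1))) = Add(Mul(-4539, Pow(-32739, -1)), Mul(-37835, Pow(-10605, -1))) = Add(Mul(-4539, Rational(-1, 32739)), Mul(-37835, Rational(-1, 10605))) = Add(Rational(1513, 10913), Rational(1081, 303)) = Rational(12255392, 3306639)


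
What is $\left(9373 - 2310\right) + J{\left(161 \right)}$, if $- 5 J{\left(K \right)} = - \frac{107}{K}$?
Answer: $\frac{5685822}{805} \approx 7063.1$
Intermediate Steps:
$J{\left(K \right)} = \frac{107}{5 K}$ ($J{\left(K \right)} = - \frac{\left(-107\right) \frac{1}{K}}{5} = \frac{107}{5 K}$)
$\left(9373 - 2310\right) + J{\left(161 \right)} = \left(9373 - 2310\right) + \frac{107}{5 \cdot 161} = \left(9373 - 2310\right) + \frac{107}{5} \cdot \frac{1}{161} = 7063 + \frac{107}{805} = \frac{5685822}{805}$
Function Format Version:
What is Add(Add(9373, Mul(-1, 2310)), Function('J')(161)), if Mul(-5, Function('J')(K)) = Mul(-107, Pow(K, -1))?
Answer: Rational(5685822, 805) ≈ 7063.1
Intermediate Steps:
Function('J')(K) = Mul(Rational(107, 5), Pow(K, -1)) (Function('J')(K) = Mul(Rational(-1, 5), Mul(-107, Pow(K, -1))) = Mul(Rational(107, 5), Pow(K, -1)))
Add(Add(9373, Mul(-1, 2310)), Function('J')(161)) = Add(Add(9373, Mul(-1, 2310)), Mul(Rational(107, 5), Pow(161, -1))) = Add(Add(9373, -2310), Mul(Rational(107, 5), Rational(1, 161))) = Add(7063, Rational(107, 805)) = Rational(5685822, 805)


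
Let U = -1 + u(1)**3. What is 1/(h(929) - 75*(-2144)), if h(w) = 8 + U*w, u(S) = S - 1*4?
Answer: 1/134796 ≈ 7.4186e-6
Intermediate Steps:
u(S) = -4 + S (u(S) = S - 4 = -4 + S)
U = -28 (U = -1 + (-4 + 1)**3 = -1 + (-3)**3 = -1 - 27 = -28)
h(w) = 8 - 28*w
1/(h(929) - 75*(-2144)) = 1/((8 - 28*929) - 75*(-2144)) = 1/((8 - 26012) + 160800) = 1/(-26004 + 160800) = 1/134796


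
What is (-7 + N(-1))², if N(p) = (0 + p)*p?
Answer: 36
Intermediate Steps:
N(p) = p² (N(p) = p*p = p²)
(-7 + N(-1))² = (-7 + (-1)²)² = (-7 + 1)² = (-6)² = 36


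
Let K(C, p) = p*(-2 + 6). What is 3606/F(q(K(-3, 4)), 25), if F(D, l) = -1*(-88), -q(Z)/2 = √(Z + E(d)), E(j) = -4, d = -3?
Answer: 1803/44 ≈ 40.977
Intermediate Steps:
K(C, p) = 4*p (K(C, p) = p*4 = 4*p)
q(Z) = -2*√(-4 + Z) (q(Z) = -2*√(Z - 4) = -2*√(-4 + Z))
F(D, l) = 88
3606/F(q(K(-3, 4)), 25) = 3606/88 = 3606*(1/88) = 1803/44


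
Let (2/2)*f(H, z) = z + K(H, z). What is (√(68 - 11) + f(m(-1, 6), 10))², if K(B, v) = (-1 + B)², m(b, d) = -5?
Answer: (46 + √57)² ≈ 2867.6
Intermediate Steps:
f(H, z) = z + (-1 + H)²
(√(68 - 11) + f(m(-1, 6), 10))² = (√(68 - 11) + (10 + (-1 - 5)²))² = (√57 + (10 + (-6)²))² = (√57 + (10 + 36))² = (√57 + 46)² = (46 + √57)²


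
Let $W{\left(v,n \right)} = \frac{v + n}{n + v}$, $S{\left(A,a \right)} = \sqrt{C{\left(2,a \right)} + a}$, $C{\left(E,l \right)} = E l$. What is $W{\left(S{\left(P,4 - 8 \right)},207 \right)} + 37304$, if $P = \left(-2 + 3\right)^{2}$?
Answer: $37305$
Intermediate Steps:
$P = 1$ ($P = 1^{2} = 1$)
$S{\left(A,a \right)} = \sqrt{3} \sqrt{a}$ ($S{\left(A,a \right)} = \sqrt{2 a + a} = \sqrt{3 a} = \sqrt{3} \sqrt{a}$)
$W{\left(v,n \right)} = 1$ ($W{\left(v,n \right)} = \frac{n + v}{n + v} = 1$)
$W{\left(S{\left(P,4 - 8 \right)},207 \right)} + 37304 = 1 + 37304 = 37305$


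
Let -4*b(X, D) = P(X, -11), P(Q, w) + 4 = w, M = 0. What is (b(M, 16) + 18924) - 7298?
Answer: 46519/4 ≈ 11630.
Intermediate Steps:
P(Q, w) = -4 + w
b(X, D) = 15/4 (b(X, D) = -(-4 - 11)/4 = -¼*(-15) = 15/4)
(b(M, 16) + 18924) - 7298 = (15/4 + 18924) - 7298 = 75711/4 - 7298 = 46519/4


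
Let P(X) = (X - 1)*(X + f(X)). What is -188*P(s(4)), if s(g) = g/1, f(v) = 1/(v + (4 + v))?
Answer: -2303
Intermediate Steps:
f(v) = 1/(4 + 2*v)
s(g) = g (s(g) = g*1 = g)
P(X) = (-1 + X)*(X + 1/(2*(2 + X))) (P(X) = (X - 1)*(X + 1/(2*(2 + X))) = (-1 + X)*(X + 1/(2*(2 + X))))
-188*P(s(4)) = -94*(-1 + 4 + 2*4*(-1 + 4)*(2 + 4))/(2 + 4) = -94*(-1 + 4 + 2*4*3*6)/6 = -94*(-1 + 4 + 144)/6 = -94*147/6 = -188*49/4 = -2303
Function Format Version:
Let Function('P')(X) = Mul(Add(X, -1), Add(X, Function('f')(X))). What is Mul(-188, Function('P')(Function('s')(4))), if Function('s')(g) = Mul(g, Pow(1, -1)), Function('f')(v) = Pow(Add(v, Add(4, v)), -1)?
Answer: -2303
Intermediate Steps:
Function('f')(v) = Pow(Add(4, Mul(2, v)), -1)
Function('s')(g) = g (Function('s')(g) = Mul(g, 1) = g)
Function('P')(X) = Mul(Add(-1, X), Add(X, Mul(Rational(1, 2), Pow(Add(2, X), -1)))) (Function('P')(X) = Mul(Add(X, -1), Add(X, Mul(Rational(1, 2), Pow(Add(2, X), -1)))) = Mul(Add(-1, X), Add(X, Mul(Rational(1, 2), Pow(Add(2, X), -1)))))
Mul(-188, Function('P')(Function('s')(4))) = Mul(-188, Mul(Rational(1, 2), Pow(Add(2, 4), -1), Add(-1, 4, Mul(2, 4, Add(-1, 4), Add(2, 4))))) = Mul(-188, Mul(Rational(1, 2), Pow(6, -1), Add(-1, 4, Mul(2, 4, 3, 6)))) = Mul(-188, Mul(Rational(1, 2), Rational(1, 6), Add(-1, 4, 144))) = Mul(-188, Mul(Rational(1, 2), Rational(1, 6), 147)) = Mul(-188, Rational(49, 4)) = -2303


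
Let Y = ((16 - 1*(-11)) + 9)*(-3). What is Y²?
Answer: 11664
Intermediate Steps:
Y = -108 (Y = ((16 + 11) + 9)*(-3) = (27 + 9)*(-3) = 36*(-3) = -108)
Y² = (-108)² = 11664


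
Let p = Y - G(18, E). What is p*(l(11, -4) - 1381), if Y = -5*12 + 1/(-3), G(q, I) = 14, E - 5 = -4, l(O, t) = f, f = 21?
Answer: 303280/3 ≈ 1.0109e+5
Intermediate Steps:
l(O, t) = 21
E = 1 (E = 5 - 4 = 1)
Y = -181/3 (Y = -60 - 1/3 = -181/3 ≈ -60.333)
p = -223/3 (p = -181/3 - 1*14 = -181/3 - 14 = -223/3 ≈ -74.333)
p*(l(11, -4) - 1381) = -223*(21 - 1381)/3 = -223/3*(-1360) = 303280/3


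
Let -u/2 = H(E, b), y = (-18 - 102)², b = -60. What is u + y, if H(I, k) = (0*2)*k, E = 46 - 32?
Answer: 14400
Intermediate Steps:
E = 14
H(I, k) = 0 (H(I, k) = 0*k = 0)
y = 14400 (y = (-120)² = 14400)
u = 0 (u = -2*0 = 0)
u + y = 0 + 14400 = 14400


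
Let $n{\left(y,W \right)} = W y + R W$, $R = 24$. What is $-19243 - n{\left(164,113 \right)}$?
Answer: $-40487$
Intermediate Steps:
$n{\left(y,W \right)} = 24 W + W y$ ($n{\left(y,W \right)} = W y + 24 W = 24 W + W y$)
$-19243 - n{\left(164,113 \right)} = -19243 - 113 \left(24 + 164\right) = -19243 - 113 \cdot 188 = -19243 - 21244 = -40487$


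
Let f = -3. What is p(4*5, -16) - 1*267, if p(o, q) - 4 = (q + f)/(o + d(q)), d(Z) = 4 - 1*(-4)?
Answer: -7383/28 ≈ -263.68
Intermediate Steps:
d(Z) = 8 (d(Z) = 4 + 4 = 8)
p(o, q) = 4 + (-3 + q)/(8 + o) (p(o, q) = 4 + (q - 3)/(o + 8) = 4 + (-3 + q)/(8 + o))
p(4*5, -16) - 1*267 = (29 - 16 + 4*(4*5))/(8 + 4*5) - 1*267 = (29 - 16 + 4*20)/(8 + 20) - 267 = (29 - 16 + 80)/28 - 267 = (1/28)*93 - 267 = 93/28 - 267 = -7383/28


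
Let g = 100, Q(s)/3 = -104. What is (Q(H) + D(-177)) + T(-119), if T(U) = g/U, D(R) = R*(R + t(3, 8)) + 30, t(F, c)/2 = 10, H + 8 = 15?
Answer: 3273233/119 ≈ 27506.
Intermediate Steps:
H = 7 (H = -8 + 15 = 7)
t(F, c) = 20 (t(F, c) = 2*10 = 20)
Q(s) = -312 (Q(s) = 3*(-104) = -312)
D(R) = 30 + R*(20 + R) (D(R) = R*(R + 20) + 30 = R*(20 + R) + 30 = 30 + R*(20 + R))
T(U) = 100/U
(Q(H) + D(-177)) + T(-119) = (-312 + (30 + (-177)² + 20*(-177))) + 100/(-119) = (-312 + (30 + 31329 - 3540)) + 100*(-1/119) = (-312 + 27819) - 100/119 = 27507 - 100/119 = 3273233/119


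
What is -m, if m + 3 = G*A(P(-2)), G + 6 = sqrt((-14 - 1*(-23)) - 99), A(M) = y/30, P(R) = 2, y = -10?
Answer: 1 + I*sqrt(10) ≈ 1.0 + 3.1623*I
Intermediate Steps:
A(M) = -1/3 (A(M) = -10/30 = -10*1/30 = -1/3)
G = -6 + 3*I*sqrt(10) (G = -6 + sqrt((-14 - 1*(-23)) - 99) = -6 + sqrt((-14 + 23) - 99) = -6 + sqrt(9 - 99) = -6 + sqrt(-90) = -6 + 3*I*sqrt(10) ≈ -6.0 + 9.4868*I)
m = -1 - I*sqrt(10) (m = -3 + (-6 + 3*I*sqrt(10))*(-1/3) = -3 + (2 - I*sqrt(10)) = -1 - I*sqrt(10) ≈ -1.0 - 3.1623*I)
-m = -(-1 - I*sqrt(10)) = 1 + I*sqrt(10)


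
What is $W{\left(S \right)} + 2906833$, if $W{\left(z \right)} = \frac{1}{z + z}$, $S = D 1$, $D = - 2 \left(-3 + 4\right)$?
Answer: $\frac{11627331}{4} \approx 2.9068 \cdot 10^{6}$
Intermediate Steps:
$D = -2$ ($D = \left(-2\right) 1 = -2$)
$S = -2$ ($S = \left(-2\right) 1 = -2$)
$W{\left(z \right)} = \frac{1}{2 z}$
$W{\left(S \right)} + 2906833 = \frac{1}{2 \left(-2\right)} + 2906833 = \frac{1}{2} \left(- \frac{1}{2}\right) + 2906833 = - \frac{1}{4} + 2906833 = \frac{11627331}{4}$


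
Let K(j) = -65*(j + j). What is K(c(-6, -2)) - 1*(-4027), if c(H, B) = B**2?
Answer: 3507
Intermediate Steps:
K(j) = -130*j
K(c(-6, -2)) - 1*(-4027) = -130*(-2)**2 - 1*(-4027) = -130*4 + 4027 = -520 + 4027 = 3507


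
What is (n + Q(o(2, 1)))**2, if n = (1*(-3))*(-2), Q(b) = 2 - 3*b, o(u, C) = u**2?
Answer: 16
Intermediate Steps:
n = 6 (n = -3*(-2) = 6)
(n + Q(o(2, 1)))**2 = (6 + (2 - 3*2**2))**2 = (6 + (2 - 3*4))**2 = (6 + (2 - 12))**2 = (6 - 10)**2 = (-4)**2 = 16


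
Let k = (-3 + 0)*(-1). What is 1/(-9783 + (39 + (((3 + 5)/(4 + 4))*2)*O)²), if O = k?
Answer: -1/7758 ≈ -0.00012890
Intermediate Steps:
k = 3 (k = -3*(-1) = 3)
O = 3
1/(-9783 + (39 + (((3 + 5)/(4 + 4))*2)*O)²) = 1/(-9783 + (39 + (((3 + 5)/(4 + 4))*2)*3)²) = 1/(-9783 + (39 + ((8/8)*2)*3)²) = 1/(-9783 + (39 + ((8*(⅛))*2)*3)²) = 1/(-9783 + (39 + (1*2)*3)²) = 1/(-9783 + (39 + 2*3)²) = 1/(-9783 + (39 + 6)²) = 1/(-9783 + 45²) = 1/(-9783 + 2025) = 1/(-7758) = -1/7758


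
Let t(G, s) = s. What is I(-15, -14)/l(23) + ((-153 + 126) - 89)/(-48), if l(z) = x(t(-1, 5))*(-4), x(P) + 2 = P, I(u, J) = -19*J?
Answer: -79/4 ≈ -19.750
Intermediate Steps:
x(P) = -2 + P
l(z) = -12 (l(z) = (-2 + 5)*(-4) = 3*(-4) = -12)
I(-15, -14)/l(23) + ((-153 + 126) - 89)/(-48) = -19*(-14)/(-12) + ((-153 + 126) - 89)/(-48) = 266*(-1/12) + (-27 - 89)*(-1/48) = -133/6 - 116*(-1/48) = -133/6 + 29/12 = -79/4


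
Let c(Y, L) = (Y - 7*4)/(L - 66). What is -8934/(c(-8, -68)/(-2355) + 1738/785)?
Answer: -46988373/11644 ≈ -4035.4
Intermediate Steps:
c(Y, L) = (-28 + Y)/(-66 + L) (c(Y, L) = (Y - 28)/(-66 + L) = (-28 + Y)/(-66 + L))
-8934/(c(-8, -68)/(-2355) + 1738/785) = -8934/(((-28 - 8)/(-66 - 68))/(-2355) + 1738/785) = -8934/((-36/(-134))*(-1/2355) + 1738*(1/785)) = -8934/(-1/134*(-36)*(-1/2355) + 1738/785) = -8934/((18/67)*(-1/2355) + 1738/785) = -8934/(-6/52595 + 1738/785) = -8934/23288/10519 = -8934*10519/23288 = -46988373/11644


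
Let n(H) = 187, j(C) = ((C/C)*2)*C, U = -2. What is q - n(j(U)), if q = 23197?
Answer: 23010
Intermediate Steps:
j(C) = 2*C (j(C) = (1*2)*C = 2*C)
q - n(j(U)) = 23197 - 1*187 = 23197 - 187 = 23010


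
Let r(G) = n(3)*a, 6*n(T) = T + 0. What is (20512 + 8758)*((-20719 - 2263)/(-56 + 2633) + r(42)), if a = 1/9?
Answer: -2005477955/7731 ≈ -2.5941e+5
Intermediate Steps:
n(T) = T/6 (n(T) = (T + 0)/6 = T/6)
a = ⅑ ≈ 0.11111
r(G) = 1/18 (r(G) = ((⅙)*3)*(⅑) = (½)*(⅑) = 1/18)
(20512 + 8758)*((-20719 - 2263)/(-56 + 2633) + r(42)) = (20512 + 8758)*((-20719 - 2263)/(-56 + 2633) + 1/18) = 29270*(-22982/2577 + 1/18) = 29270*(-137033/15462) = -2005477955/7731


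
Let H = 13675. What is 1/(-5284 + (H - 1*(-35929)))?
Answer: 1/44320 ≈ 2.2563e-5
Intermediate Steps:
1/(-5284 + (H - 1*(-35929))) = 1/(-5284 + (13675 - 1*(-35929))) = 1/(-5284 + (13675 + 35929)) = 1/(-5284 + 49604) = 1/44320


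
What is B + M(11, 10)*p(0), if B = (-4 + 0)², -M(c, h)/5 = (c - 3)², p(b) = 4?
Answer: -1264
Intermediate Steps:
M(c, h) = -5*(-3 + c)² (M(c, h) = -5*(c - 3)² = -5*(-3 + c)²)
B = 16 (B = (-4)² = 16)
B + M(11, 10)*p(0) = 16 - 5*(-3 + 11)²*4 = 16 - 5*8²*4 = 16 - 5*64*4 = 16 - 320*4 = 16 - 1280 = -1264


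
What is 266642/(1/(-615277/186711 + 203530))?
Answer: 10132575864161026/186711 ≈ 5.4269e+10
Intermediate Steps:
266642/(1/(-615277/186711 + 203530)) = 266642/(1/(38000674553/186711)) = 266642/(186711/38000674553) = 266642*(38000674553/186711) = 10132575864161026/186711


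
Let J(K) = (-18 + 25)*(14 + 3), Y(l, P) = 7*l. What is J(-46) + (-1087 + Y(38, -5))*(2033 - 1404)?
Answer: -516290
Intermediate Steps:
J(K) = 119 (J(K) = 7*17 = 119)
J(-46) + (-1087 + Y(38, -5))*(2033 - 1404) = 119 + (-1087 + 7*38)*(2033 - 1404) = 119 + (-1087 + 266)*629 = 119 - 821*629 = 119 - 516409 = -516290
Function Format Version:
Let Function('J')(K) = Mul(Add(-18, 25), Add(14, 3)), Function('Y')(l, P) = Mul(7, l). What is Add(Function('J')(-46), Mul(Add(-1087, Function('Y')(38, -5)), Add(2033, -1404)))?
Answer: -516290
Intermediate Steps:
Function('J')(K) = 119 (Function('J')(K) = Mul(7, 17) = 119)
Add(Function('J')(-46), Mul(Add(-1087, Function('Y')(38, -5)), Add(2033, -1404))) = Add(119, Mul(Add(-1087, Mul(7, 38)), Add(2033, -1404))) = Add(119, Mul(Add(-1087, 266), 629)) = Add(119, Mul(-821, 629)) = Add(119, -516409) = -516290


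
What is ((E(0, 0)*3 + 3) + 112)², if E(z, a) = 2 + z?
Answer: 14641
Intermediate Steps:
((E(0, 0)*3 + 3) + 112)² = (((2 + 0)*3 + 3) + 112)² = ((2*3 + 3) + 112)² = ((6 + 3) + 112)² = (9 + 112)² = 121² = 14641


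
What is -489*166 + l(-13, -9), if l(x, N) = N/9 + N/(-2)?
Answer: -162341/2 ≈ -81171.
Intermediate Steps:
l(x, N) = -7*N/18 (l(x, N) = N*(⅑) + N*(-½) = N/9 - N/2 = -7*N/18)
-489*166 + l(-13, -9) = -489*166 - 7/18*(-9) = -81174 + 7/2 = -162341/2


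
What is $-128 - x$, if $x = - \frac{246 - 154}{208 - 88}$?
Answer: $- \frac{3817}{30} \approx -127.23$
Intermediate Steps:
$x = - \frac{23}{30}$ ($x = - \frac{92}{120} = \left(-1\right) \frac{23}{30} = - \frac{23}{30} \approx -0.76667$)
$-128 - x = -128 - - \frac{23}{30} = -128 + \frac{23}{30} = - \frac{3817}{30}$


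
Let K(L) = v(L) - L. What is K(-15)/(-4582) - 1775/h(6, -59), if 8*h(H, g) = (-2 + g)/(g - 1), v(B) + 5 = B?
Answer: -3903863695/279502 ≈ -13967.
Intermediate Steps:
v(B) = -5 + B
h(H, g) = (-2 + g)/(8*(-1 + g)) (h(H, g) = ((-2 + g)/(g - 1))/8 = ((-2 + g)/(-1 + g))/8 = (-2 + g)/(8*(-1 + g)))
K(L) = -5 (K(L) = (-5 + L) - L = -5)
K(-15)/(-4582) - 1775/h(6, -59) = -5/(-4582) - 1775*8*(-1 - 59)/(-2 - 59) = -5*(-1/4582) - 1775/((⅛)*(-61)/(-60)) = 5/4582 - 1775/((⅛)*(-1/60)*(-61)) = 5/4582 - 1775/61/480 = 5/4582 - 1775*480/61 = 5/4582 - 852000/61 = -3903863695/279502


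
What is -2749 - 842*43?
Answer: -38955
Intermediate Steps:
-2749 - 842*43 = -2749 - 36206 = -38955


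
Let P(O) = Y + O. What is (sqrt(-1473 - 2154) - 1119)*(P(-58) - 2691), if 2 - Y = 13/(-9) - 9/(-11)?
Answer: 101415343/33 - 271891*I*sqrt(403)/33 ≈ 3.0732e+6 - 1.654e+5*I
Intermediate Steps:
Y = 260/99 (Y = 2 - (13/(-9) - 9/(-11)) = 2 - (13*(-1/9) - 9*(-1/11)) = 2 - (-13/9 + 9/11) = 2 - 1*(-62/99) = 2 + 62/99 = 260/99 ≈ 2.6263)
P(O) = 260/99 + O
(sqrt(-1473 - 2154) - 1119)*(P(-58) - 2691) = (sqrt(-1473 - 2154) - 1119)*((260/99 - 58) - 2691) = (sqrt(-3627) - 1119)*(-5482/99 - 2691) = (3*I*sqrt(403) - 1119)*(-271891/99) = (-1119 + 3*I*sqrt(403))*(-271891/99) = 101415343/33 - 271891*I*sqrt(403)/33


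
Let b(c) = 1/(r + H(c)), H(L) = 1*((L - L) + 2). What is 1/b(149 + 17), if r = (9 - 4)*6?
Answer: 32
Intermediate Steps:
H(L) = 2 (H(L) = 1*(0 + 2) = 1*2 = 2)
r = 30 (r = 5*6 = 30)
b(c) = 1/32 (b(c) = 1/(30 + 2) = 1/32)
1/b(149 + 17) = 1/(1/32) = 32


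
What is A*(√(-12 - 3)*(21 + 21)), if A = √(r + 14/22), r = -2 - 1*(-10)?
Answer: 210*I*√627/11 ≈ 478.04*I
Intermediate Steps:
r = 8 (r = -2 + 10 = 8)
A = √1045/11 (A = √(8 + 14/22) = √(8 + 14*(1/22)) = √(8 + 7/11) = √(95/11) = √1045/11 ≈ 2.9388)
A*(√(-12 - 3)*(21 + 21)) = (√1045/11)*(√(-12 - 3)*(21 + 21)) = (√1045/11)*(√(-15)*42) = (√1045/11)*((I*√15)*42) = (√1045/11)*(42*I*√15) = 210*I*√627/11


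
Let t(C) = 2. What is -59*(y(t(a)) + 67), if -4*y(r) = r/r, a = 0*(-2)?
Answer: -15753/4 ≈ -3938.3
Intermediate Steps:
a = 0
y(r) = -¼ (y(r) = -r/(4*r) = -¼*1 = -¼)
-59*(y(t(a)) + 67) = -59*(-¼ + 67) = -59*267/4 = -15753/4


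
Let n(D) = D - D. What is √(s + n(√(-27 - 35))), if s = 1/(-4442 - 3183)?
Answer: I*√305/1525 ≈ 0.011452*I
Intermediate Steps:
s = -1/7625 (s = 1/(-7625) = -1/7625 ≈ -0.00013115)
n(D) = 0
√(s + n(√(-27 - 35))) = √(-1/7625 + 0) = √(-1/7625) = I*√305/1525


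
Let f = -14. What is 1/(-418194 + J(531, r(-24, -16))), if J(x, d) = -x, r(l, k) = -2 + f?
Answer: -1/418725 ≈ -2.3882e-6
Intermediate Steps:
r(l, k) = -16 (r(l, k) = -2 - 14 = -16)
1/(-418194 + J(531, r(-24, -16))) = 1/(-418194 - 1*531) = 1/(-418194 - 531) = 1/(-418725) = -1/418725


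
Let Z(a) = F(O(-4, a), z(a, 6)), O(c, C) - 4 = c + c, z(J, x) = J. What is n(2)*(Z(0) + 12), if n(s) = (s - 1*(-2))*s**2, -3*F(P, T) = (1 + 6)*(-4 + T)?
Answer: 1024/3 ≈ 341.33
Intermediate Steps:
O(c, C) = 4 + 2*c (O(c, C) = 4 + (c + c) = 4 + 2*c)
F(P, T) = 28/3 - 7*T/3 (F(P, T) = -(1 + 6)*(-4 + T)/3 = -7*(-4 + T)/3 = -(-28 + 7*T)/3 = 28/3 - 7*T/3)
n(s) = s**2*(2 + s) (n(s) = (s + 2)*s**2 = (2 + s)*s**2 = s**2*(2 + s))
Z(a) = 28/3 - 7*a/3
n(2)*(Z(0) + 12) = (2**2*(2 + 2))*((28/3 - 7/3*0) + 12) = (4*4)*((28/3 + 0) + 12) = 16*(28/3 + 12) = 16*(64/3) = 1024/3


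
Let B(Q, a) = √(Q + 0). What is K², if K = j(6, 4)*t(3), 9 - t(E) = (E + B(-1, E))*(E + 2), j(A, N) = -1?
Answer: 11 + 60*I ≈ 11.0 + 60.0*I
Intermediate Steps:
B(Q, a) = √Q
t(E) = 9 - (2 + E)*(I + E) (t(E) = 9 - (E + √(-1))*(E + 2) = 9 - (E + I)*(2 + E) = 9 - (I + E)*(2 + E) = 9 - (2 + E)*(I + E))
K = 6 + 5*I (K = -(9 - 1*3² - 2*I - 2*3 - 1*I*3) = -(9 - 1*9 - 2*I - 6 - 3*I) = -(9 - 9 - 2*I - 6 - 3*I) = -(-6 - 5*I) = 6 + 5*I ≈ 6.0 + 5.0*I)
K² = (6 + 5*I)²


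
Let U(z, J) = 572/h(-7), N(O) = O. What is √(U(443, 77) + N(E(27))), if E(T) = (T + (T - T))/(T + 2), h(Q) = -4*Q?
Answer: 4*√55013/203 ≈ 4.6216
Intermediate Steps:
E(T) = T/(2 + T) (E(T) = (T + 0)/(2 + T) = T/(2 + T))
U(z, J) = 143/7 (U(z, J) = 572/((-4*(-7))) = 572/28 = 572*(1/28) = 143/7)
√(U(443, 77) + N(E(27))) = √(143/7 + 27/(2 + 27)) = √(143/7 + 27/29) = √(4336/203) = 4*√55013/203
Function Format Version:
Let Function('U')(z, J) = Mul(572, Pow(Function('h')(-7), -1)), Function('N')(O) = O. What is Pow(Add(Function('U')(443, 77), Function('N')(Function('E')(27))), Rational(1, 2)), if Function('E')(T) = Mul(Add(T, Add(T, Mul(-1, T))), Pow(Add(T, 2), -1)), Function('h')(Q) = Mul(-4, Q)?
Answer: Mul(Rational(4, 203), Pow(55013, Rational(1, 2))) ≈ 4.6216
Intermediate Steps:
Function('E')(T) = Mul(T, Pow(Add(2, T), -1)) (Function('E')(T) = Mul(Add(T, 0), Pow(Add(2, T), -1)) = Mul(T, Pow(Add(2, T), -1)))
Function('U')(z, J) = Rational(143, 7) (Function('U')(z, J) = Mul(572, Pow(Mul(-4, -7), -1)) = Mul(572, Pow(28, -1)) = Mul(572, Rational(1, 28)) = Rational(143, 7))
Pow(Add(Function('U')(443, 77), Function('N')(Function('E')(27))), Rational(1, 2)) = Pow(Add(Rational(143, 7), Mul(27, Pow(Add(2, 27), -1))), Rational(1, 2)) = Pow(Add(Rational(143, 7), Mul(27, Pow(29, -1))), Rational(1, 2)) = Pow(Add(Rational(143, 7), Mul(27, Rational(1, 29))), Rational(1, 2)) = Pow(Add(Rational(143, 7), Rational(27, 29)), Rational(1, 2)) = Pow(Rational(4336, 203), Rational(1, 2)) = Mul(Rational(4, 203), Pow(55013, Rational(1, 2)))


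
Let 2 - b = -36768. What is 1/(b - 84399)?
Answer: -1/47629 ≈ -2.0996e-5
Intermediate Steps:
b = 36770 (b = 2 - 1*(-36768) = 2 + 36768 = 36770)
1/(b - 84399) = 1/(36770 - 84399) = 1/(-47629) = -1/47629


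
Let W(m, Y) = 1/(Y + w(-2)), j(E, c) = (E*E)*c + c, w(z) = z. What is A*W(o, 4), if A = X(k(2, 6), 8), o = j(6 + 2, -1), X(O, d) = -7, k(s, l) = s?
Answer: -7/2 ≈ -3.5000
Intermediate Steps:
j(E, c) = c + c*E² (j(E, c) = E²*c + c = c*E² + c = c + c*E²)
o = -65 (o = -(1 + (6 + 2)²) = -(1 + 8²) = -(1 + 64) = -1*65 = -65)
A = -7
W(m, Y) = 1/(-2 + Y) (W(m, Y) = 1/(Y - 2) = 1/(-2 + Y))
A*W(o, 4) = -7/(-2 + 4) = -7/2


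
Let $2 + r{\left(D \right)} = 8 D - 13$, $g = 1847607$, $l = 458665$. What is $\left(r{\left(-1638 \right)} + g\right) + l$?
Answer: $2293153$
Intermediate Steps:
$r{\left(D \right)} = -15 + 8 D$ ($r{\left(D \right)} = -2 + \left(8 D - 13\right) = -2 + \left(-13 + 8 D\right) = -15 + 8 D$)
$\left(r{\left(-1638 \right)} + g\right) + l = \left(\left(-15 + 8 \left(-1638\right)\right) + 1847607\right) + 458665 = \left(\left(-15 - 13104\right) + 1847607\right) + 458665 = \left(-13119 + 1847607\right) + 458665 = 1834488 + 458665 = 2293153$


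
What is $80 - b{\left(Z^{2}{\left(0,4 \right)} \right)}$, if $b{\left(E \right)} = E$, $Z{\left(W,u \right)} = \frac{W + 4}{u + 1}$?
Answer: $\frac{1984}{25} \approx 79.36$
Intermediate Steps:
$Z{\left(W,u \right)} = \frac{4 + W}{1 + u}$
$80 - b{\left(Z^{2}{\left(0,4 \right)} \right)} = 80 - \left(\frac{4 + 0}{1 + 4}\right)^{2} = 80 - \left(\frac{1}{5} \cdot 4\right)^{2} = 80 - \left(\frac{4}{5}\right)^{2} = 80 - \frac{16}{25} = \frac{1984}{25}$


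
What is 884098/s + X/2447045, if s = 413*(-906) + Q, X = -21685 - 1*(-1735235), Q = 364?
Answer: -152287861071/91473967963 ≈ -1.6648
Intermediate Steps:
X = 1713550 (X = -21685 + 1735235 = 1713550)
s = -373814 (s = 413*(-906) + 364 = -374178 + 364 = -373814)
884098/s + X/2447045 = 884098/(-373814) + 1713550/2447045 = 884098*(-1/373814) + 1713550*(1/2447045) = -442049/186907 + 342710/489409 = -152287861071/91473967963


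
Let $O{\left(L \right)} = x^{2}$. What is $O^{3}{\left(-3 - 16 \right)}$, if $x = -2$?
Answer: $64$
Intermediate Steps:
$O{\left(L \right)} = 4$ ($O{\left(L \right)} = \left(-2\right)^{2} = 4$)
$O^{3}{\left(-3 - 16 \right)} = 4^{3} = 64$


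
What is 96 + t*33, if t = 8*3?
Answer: 888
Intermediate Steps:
t = 24
96 + t*33 = 96 + 24*33 = 96 + 792 = 888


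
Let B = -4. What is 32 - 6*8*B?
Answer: 224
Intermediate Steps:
32 - 6*8*B = 32 - 6*8*(-4) = 32 - 48*(-4) = 32 - 1*(-192) = 32 + 192 = 224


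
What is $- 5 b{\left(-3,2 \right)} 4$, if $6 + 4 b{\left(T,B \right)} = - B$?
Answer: $40$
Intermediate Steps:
$b{\left(T,B \right)} = - \frac{3}{2} - \frac{B}{4}$ ($b{\left(T,B \right)} = - \frac{3}{2} + \frac{\left(-1\right) B}{4} = - \frac{3}{2} - \frac{B}{4}$)
$- 5 b{\left(-3,2 \right)} 4 = - 5 \left(- \frac{3}{2} - \frac{1}{2}\right) 4 = \left(-5\right) \left(-2\right) 4 = 10 \cdot 4 = 40$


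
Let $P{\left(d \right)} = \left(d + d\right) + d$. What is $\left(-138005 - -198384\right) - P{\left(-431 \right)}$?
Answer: $61672$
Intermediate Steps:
$P{\left(d \right)} = 3 d$ ($P{\left(d \right)} = 2 d + d = 3 d$)
$\left(-138005 - -198384\right) - P{\left(-431 \right)} = \left(-138005 - -198384\right) - 3 \left(-431\right) = \left(-138005 + 198384\right) - -1293 = 60379 + 1293 = 61672$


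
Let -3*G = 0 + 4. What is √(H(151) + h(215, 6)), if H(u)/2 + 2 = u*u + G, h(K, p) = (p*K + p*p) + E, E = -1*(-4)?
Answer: 2*√105582/3 ≈ 216.62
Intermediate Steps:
G = -4/3 (G = -(0 + 4)/3 = -⅓*4 = -4/3 ≈ -1.3333)
E = 4
h(K, p) = 4 + p² + K*p (h(K, p) = (p*K + p*p) + 4 = (K*p + p²) + 4 = (p² + K*p) + 4 = 4 + p² + K*p)
H(u) = -20/3 + 2*u² (H(u) = -4 + 2*(u*u - 4/3) = -4 + 2*(u² - 4/3) = -4 + 2*(-4/3 + u²) = -4 + (-8/3 + 2*u²) = -20/3 + 2*u²)
√(H(151) + h(215, 6)) = √((-20/3 + 2*151²) + (4 + 6² + 215*6)) = √((-20/3 + 2*22801) + (4 + 36 + 1290)) = √((-20/3 + 45602) + 1330) = √(136786/3 + 1330) = √(140776/3) = 2*√105582/3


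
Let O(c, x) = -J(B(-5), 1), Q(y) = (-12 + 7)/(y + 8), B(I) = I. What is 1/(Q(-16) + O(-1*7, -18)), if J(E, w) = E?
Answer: 8/45 ≈ 0.17778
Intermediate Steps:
Q(y) = -5/(8 + y)
O(c, x) = 5 (O(c, x) = -1*(-5) = 5)
1/(Q(-16) + O(-1*7, -18)) = 1/(-5/(8 - 16) + 5) = 1/(-5/(-8) + 5) = 1/(-5*(-⅛) + 5) = 1/(5/8 + 5) = 1/(45/8) = 8/45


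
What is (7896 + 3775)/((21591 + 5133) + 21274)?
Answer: 11671/47998 ≈ 0.24316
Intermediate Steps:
(7896 + 3775)/((21591 + 5133) + 21274) = 11671/(26724 + 21274) = 11671/47998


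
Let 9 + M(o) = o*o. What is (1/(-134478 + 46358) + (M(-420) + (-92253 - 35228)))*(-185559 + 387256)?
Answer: 869303823590703/88120 ≈ 9.8650e+9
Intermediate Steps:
M(o) = -9 + o² (M(o) = -9 + o*o = -9 + o²)
(1/(-134478 + 46358) + (M(-420) + (-92253 - 35228)))*(-185559 + 387256) = (1/(-134478 + 46358) + ((-9 + (-420)²) + (-92253 - 35228)))*(-185559 + 387256) = (1/(-88120) + ((-9 + 176400) - 127481))*201697 = (-1/88120 + (176391 - 127481))*201697 = (-1/88120 + 48910)*201697 = (4309949199/88120)*201697 = 869303823590703/88120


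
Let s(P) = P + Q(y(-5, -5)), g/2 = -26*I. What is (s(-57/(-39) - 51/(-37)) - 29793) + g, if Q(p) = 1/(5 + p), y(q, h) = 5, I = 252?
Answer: -206320429/4810 ≈ -42894.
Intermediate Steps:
g = -13104 (g = 2*(-26*252) = 2*(-6552) = -13104)
s(P) = ⅒ + P (s(P) = P + 1/(5 + 5) = P + 1/10 = P + ⅒ = ⅒ + P)
(s(-57/(-39) - 51/(-37)) - 29793) + g = ((⅒ + (-57/(-39) - 51/(-37))) - 29793) - 13104 = ((⅒ + (-57*(-1/39) - 51*(-1/37))) - 29793) - 13104 = ((⅒ + (19/13 + 51/37)) - 29793) - 13104 = ((⅒ + 1366/481) - 29793) - 13104 = (14141/4810 - 29793) - 13104 = -143290189/4810 - 13104 = -206320429/4810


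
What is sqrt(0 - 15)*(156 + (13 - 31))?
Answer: 138*I*sqrt(15) ≈ 534.47*I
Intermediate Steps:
sqrt(0 - 15)*(156 + (13 - 31)) = sqrt(-15)*(156 - 18) = (I*sqrt(15))*138 = 138*I*sqrt(15)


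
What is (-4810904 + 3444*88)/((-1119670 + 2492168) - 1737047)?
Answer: 4507832/364549 ≈ 12.366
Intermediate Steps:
(-4810904 + 3444*88)/((-1119670 + 2492168) - 1737047) = (-4810904 + 303072)/(1372498 - 1737047) = -4507832/(-364549) = -4507832*(-1/364549) = 4507832/364549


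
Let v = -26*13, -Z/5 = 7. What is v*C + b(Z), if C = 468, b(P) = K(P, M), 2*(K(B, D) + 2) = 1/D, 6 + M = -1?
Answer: -2214605/14 ≈ -1.5819e+5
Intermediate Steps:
M = -7 (M = -6 - 1 = -7)
K(B, D) = -2 + 1/(2*D)
Z = -35 (Z = -5*7 = -35)
b(P) = -29/14 (b(P) = -2 + (1/2)/(-7) = -2 + (1/2)*(-1/7) = -2 - 1/14 = -29/14)
v = -338
v*C + b(Z) = -338*468 - 29/14 = -158184 - 29/14 = -2214605/14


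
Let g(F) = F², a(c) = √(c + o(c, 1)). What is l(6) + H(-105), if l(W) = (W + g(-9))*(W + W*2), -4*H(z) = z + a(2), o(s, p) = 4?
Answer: 6369/4 - √6/4 ≈ 1591.6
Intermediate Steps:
a(c) = √(4 + c) (a(c) = √(c + 4) = √(4 + c))
H(z) = -z/4 - √6/4 (H(z) = -(z + √(4 + 2))/4 = -(z + √6)/4 = -z/4 - √6/4)
l(W) = 3*W*(81 + W) (l(W) = (W + (-9)²)*(W + W*2) = (W + 81)*(W + 2*W) = (81 + W)*(3*W) = 3*W*(81 + W))
l(6) + H(-105) = 3*6*(81 + 6) + (-¼*(-105) - √6/4) = 3*6*87 + (105/4 - √6/4) = 1566 + (105/4 - √6/4) = 6369/4 - √6/4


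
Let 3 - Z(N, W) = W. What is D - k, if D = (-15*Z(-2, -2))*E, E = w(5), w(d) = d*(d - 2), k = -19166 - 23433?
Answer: 41474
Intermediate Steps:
k = -42599
Z(N, W) = 3 - W
w(d) = d*(-2 + d)
E = 15 (E = 5*(-2 + 5) = 5*3 = 15)
D = -1125 (D = -15*(3 - 1*(-2))*15 = -15*(3 + 2)*15 = -15*5*15 = -75*15 = -1125)
D - k = -1125 - 1*(-42599) = -1125 + 42599 = 41474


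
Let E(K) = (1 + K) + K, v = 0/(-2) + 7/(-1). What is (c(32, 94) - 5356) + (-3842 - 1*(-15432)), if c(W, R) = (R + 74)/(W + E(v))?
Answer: 118614/19 ≈ 6242.8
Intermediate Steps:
v = -7 (v = 0*(-1/2) + 7*(-1) = 0 - 7 = -7)
E(K) = 1 + 2*K
c(W, R) = (74 + R)/(-13 + W) (c(W, R) = (R + 74)/(W + (1 + 2*(-7))) = (74 + R)/(W + (1 - 14)) = (74 + R)/(W - 13) = (74 + R)/(-13 + W))
(c(32, 94) - 5356) + (-3842 - 1*(-15432)) = ((74 + 94)/(-13 + 32) - 5356) + (-3842 - 1*(-15432)) = (168/19 - 5356) + (-3842 + 15432) = ((1/19)*168 - 5356) + 11590 = (168/19 - 5356) + 11590 = -101596/19 + 11590 = 118614/19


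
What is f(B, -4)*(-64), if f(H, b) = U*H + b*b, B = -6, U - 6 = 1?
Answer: 1664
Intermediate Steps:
U = 7 (U = 6 + 1 = 7)
f(H, b) = b² + 7*H (f(H, b) = 7*H + b*b = 7*H + b² = b² + 7*H)
f(B, -4)*(-64) = ((-4)² + 7*(-6))*(-64) = (16 - 42)*(-64) = -26*(-64) = 1664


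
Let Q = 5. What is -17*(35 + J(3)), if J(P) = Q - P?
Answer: -629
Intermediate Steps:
J(P) = 5 - P
-17*(35 + J(3)) = -17*(35 + (5 - 1*3)) = -17*(35 + (5 - 3)) = -17*(35 + 2) = -17*37 = -629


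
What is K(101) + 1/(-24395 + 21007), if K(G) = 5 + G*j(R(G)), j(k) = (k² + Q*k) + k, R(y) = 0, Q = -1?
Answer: 16939/3388 ≈ 4.9997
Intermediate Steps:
j(k) = k² (j(k) = (k² - k) + k = k²)
K(G) = 5 (K(G) = 5 + G*0² = 5 + G*0 = 5 + 0 = 5)
K(101) + 1/(-24395 + 21007) = 5 + 1/(-24395 + 21007) = 5 + 1/(-3388) = 5 - 1/3388 = 16939/3388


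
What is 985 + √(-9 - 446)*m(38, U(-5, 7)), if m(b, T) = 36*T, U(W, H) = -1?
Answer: 985 - 36*I*√455 ≈ 985.0 - 767.91*I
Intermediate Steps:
985 + √(-9 - 446)*m(38, U(-5, 7)) = 985 + √(-9 - 446)*(36*(-1)) = 985 + √(-455)*(-36) = 985 + (I*√455)*(-36) = 985 - 36*I*√455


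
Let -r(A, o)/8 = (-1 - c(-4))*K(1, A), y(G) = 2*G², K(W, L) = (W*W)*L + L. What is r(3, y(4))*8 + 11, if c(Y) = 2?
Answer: 1163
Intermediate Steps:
K(W, L) = L + L*W² (K(W, L) = W²*L + L = L*W² + L = L + L*W²)
r(A, o) = 48*A (r(A, o) = -8*(-1 - 1*2)*A*(1 + 1²) = -8*(-1 - 2)*A*(1 + 1) = -(-24)*A*2 = -(-24)*2*A = -(-48)*A = 48*A)
r(3, y(4))*8 + 11 = (48*3)*8 + 11 = 144*8 + 11 = 1152 + 11 = 1163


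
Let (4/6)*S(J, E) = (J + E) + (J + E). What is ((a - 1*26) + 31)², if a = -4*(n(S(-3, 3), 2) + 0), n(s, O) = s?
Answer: 25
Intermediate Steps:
S(J, E) = 3*E + 3*J (S(J, E) = 3*((J + E) + (J + E))/2 = 3*((E + J) + (E + J))/2 = 3*(2*E + 2*J)/2 = 3*E + 3*J)
a = 0 (a = -4*((3*3 + 3*(-3)) + 0) = -4*((9 - 9) + 0) = -4*(0 + 0) = -4*0 = 0)
((a - 1*26) + 31)² = ((0 - 1*26) + 31)² = ((0 - 26) + 31)² = (-26 + 31)² = 5² = 25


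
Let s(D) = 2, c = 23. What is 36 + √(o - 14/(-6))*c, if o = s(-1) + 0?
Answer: 36 + 23*√39/3 ≈ 83.878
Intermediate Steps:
o = 2 (o = 2 + 0 = 2)
36 + √(o - 14/(-6))*c = 36 + √(2 - 14/(-6))*23 = 36 + √(2 - 14*(-⅙))*23 = 36 + √(2 + 7/3)*23 = 36 + √(13/3)*23 = 36 + (√39/3)*23 = 36 + 23*√39/3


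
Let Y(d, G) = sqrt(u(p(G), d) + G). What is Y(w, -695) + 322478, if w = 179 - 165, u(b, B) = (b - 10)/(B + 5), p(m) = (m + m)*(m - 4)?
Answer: 322478 + sqrt(18209505)/19 ≈ 3.2270e+5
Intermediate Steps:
p(m) = 2*m*(-4 + m) (p(m) = (2*m)*(-4 + m) = 2*m*(-4 + m))
u(b, B) = (-10 + b)/(5 + B)
w = 14
Y(d, G) = sqrt(G + (-10 + 2*G*(-4 + G))/(5 + d)) (Y(d, G) = sqrt((-10 + 2*G*(-4 + G))/(5 + d) + G) = sqrt(G + (-10 + 2*G*(-4 + G))/(5 + d)))
Y(w, -695) + 322478 = sqrt((-10 - 695*(5 + 14) + 2*(-695)*(-4 - 695))/(5 + 14)) + 322478 = sqrt((-10 - 695*19 + 2*(-695)*(-699))/19) + 322478 = sqrt((-10 - 13205 + 971610)/19) + 322478 = sqrt((1/19)*958395) + 322478 = sqrt(958395/19) + 322478 = sqrt(18209505)/19 + 322478 = 322478 + sqrt(18209505)/19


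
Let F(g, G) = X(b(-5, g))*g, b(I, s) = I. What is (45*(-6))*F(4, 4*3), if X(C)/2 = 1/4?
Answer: -540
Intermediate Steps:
X(C) = ½ (X(C) = 2/4 = 2*(¼) = ½)
F(g, G) = g/2
(45*(-6))*F(4, 4*3) = (45*(-6))*((½)*4) = -270*2 = -540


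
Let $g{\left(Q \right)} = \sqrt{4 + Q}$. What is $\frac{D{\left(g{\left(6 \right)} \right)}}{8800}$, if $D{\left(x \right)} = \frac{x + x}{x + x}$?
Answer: $\frac{1}{8800} \approx 0.00011364$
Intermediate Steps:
$D{\left(x \right)} = 1$ ($D{\left(x \right)} = \frac{2 x}{2 x} = 2 x \frac{1}{2 x} = 1$)
$\frac{D{\left(g{\left(6 \right)} \right)}}{8800} = 1 \cdot \frac{1}{8800} = \frac{1}{8800}$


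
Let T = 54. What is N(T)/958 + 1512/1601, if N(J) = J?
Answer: 767475/766879 ≈ 1.0008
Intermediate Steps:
N(T)/958 + 1512/1601 = 54/958 + 1512/1601 = 54*(1/958) + 1512*(1/1601) = 27/479 + 1512/1601 = 767475/766879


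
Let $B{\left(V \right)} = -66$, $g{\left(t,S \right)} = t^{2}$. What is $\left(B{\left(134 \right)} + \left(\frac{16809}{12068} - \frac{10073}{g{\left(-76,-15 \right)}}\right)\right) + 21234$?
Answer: $\frac{855850381}{40432} \approx 21168.0$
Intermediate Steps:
$\left(B{\left(134 \right)} + \left(\frac{16809}{12068} - \frac{10073}{g{\left(-76,-15 \right)}}\right)\right) + 21234 = \left(-66 + \left(\frac{16809}{12068} - \frac{10073}{\left(-76\right)^{2}}\right)\right) + 21234 = \left(-66 + \left(16809 \cdot \frac{1}{12068} - \frac{10073}{5776}\right)\right) + 21234 = \left(-66 + \left(\frac{39}{28} - \frac{10073}{5776}\right)\right) + 21234 = \left(-66 - \frac{14195}{40432}\right) + 21234 = - \frac{2682707}{40432} + 21234 = \frac{855850381}{40432}$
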